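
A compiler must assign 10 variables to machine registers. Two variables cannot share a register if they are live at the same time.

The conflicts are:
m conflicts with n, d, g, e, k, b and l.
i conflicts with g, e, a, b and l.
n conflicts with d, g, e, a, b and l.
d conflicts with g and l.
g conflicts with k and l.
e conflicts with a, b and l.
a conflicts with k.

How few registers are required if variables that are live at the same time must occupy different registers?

m, n, d, g, l are mutually in conflict, so at least 5 registers are needed.
5 registers suffice: register 1 → {i, n, k}; register 2 → {m, a}; register 3 → {g, e}; register 4 → {b, l}; register 5 → {d}. Each listed conflict is separated.

5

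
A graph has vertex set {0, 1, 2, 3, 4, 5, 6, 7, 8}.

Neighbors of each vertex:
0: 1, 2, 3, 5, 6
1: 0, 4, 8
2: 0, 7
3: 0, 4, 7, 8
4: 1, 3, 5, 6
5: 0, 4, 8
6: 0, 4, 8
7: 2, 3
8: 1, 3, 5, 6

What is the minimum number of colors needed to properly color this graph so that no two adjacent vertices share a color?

2

1 and 8 are adjacent, so at least 2 colors are needed.
2 colors suffice: color a → {0, 4, 7, 8}; color b → {1, 2, 3, 5, 6}. No two adjacent vertices share a color.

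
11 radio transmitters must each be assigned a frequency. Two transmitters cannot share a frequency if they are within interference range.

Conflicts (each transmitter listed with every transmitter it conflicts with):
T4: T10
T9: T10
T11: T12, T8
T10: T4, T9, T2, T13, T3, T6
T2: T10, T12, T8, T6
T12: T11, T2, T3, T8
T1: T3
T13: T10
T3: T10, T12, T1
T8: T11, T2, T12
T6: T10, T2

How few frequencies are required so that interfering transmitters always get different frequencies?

3

T10, T2, T6 pairwise conflict, so at least 3 frequencies are needed.
A valid assignment using 3 frequencies: T4=2, T9=2, T11=2, T10=1, T2=2, T12=1, T1=1, T13=2, T3=2, T8=3, T6=3. Every pair that conflicts lands in different frequencies.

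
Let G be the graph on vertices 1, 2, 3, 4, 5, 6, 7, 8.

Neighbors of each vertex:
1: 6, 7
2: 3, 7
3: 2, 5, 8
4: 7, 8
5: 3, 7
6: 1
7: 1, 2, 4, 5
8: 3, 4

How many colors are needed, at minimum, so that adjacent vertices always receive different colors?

The cycle 7-4-8-3-2-7 has odd length 5, so it cannot be 2-colored; at least 3 colors are needed.
One proper 3-coloring: 1=blue, 2=blue, 3=red, 4=green, 5=blue, 6=red, 7=red, 8=blue. No two adjacent vertices share a color.

3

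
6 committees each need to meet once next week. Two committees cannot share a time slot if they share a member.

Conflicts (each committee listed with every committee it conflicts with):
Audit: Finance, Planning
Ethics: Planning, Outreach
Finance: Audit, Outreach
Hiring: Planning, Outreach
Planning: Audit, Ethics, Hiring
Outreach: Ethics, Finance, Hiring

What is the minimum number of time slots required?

3

The cycle Finance-Outreach-Ethics-Planning-Audit-Finance has odd length 5, so it cannot be 2-colored; at least 3 time slots are needed.
3 time slots suffice: time slot 1 → {Planning, Outreach}; time slot 2 → {Ethics, Finance, Hiring}; time slot 3 → {Audit}. Each listed conflict is separated.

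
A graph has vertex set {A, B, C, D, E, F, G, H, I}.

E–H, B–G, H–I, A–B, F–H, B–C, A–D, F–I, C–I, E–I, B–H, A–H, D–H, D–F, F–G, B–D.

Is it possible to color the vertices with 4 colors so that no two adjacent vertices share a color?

The chromatic number is 4. A, B, D, H are pairwise adjacent (a clique of size 4), so at least 4 colors are needed.
4 colors suffice: color red → {C, G, H}; color blue → {B, I}; color green → {A, E, F}; color yellow → {D}.
That is already a proper 4-coloring.

Yes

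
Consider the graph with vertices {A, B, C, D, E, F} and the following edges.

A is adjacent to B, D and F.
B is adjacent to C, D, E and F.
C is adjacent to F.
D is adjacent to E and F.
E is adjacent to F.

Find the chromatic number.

B, D, E, F form a clique, so at least 4 colors are needed.
4 colors suffice: color 1 → {B}; color 2 → {F}; color 3 → {C, D}; color 4 → {A, E}. No two adjacent vertices share a color.

4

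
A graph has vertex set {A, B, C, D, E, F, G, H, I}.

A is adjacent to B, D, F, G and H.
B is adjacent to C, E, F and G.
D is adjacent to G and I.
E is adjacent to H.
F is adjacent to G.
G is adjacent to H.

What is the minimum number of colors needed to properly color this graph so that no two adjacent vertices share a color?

A, B, F, G are pairwise adjacent (a clique of size 4), so at least 4 colors are needed.
4 colors suffice: color red → {B, D, H}; color blue → {C, E, G, I}; color green → {A}; color yellow → {F}. Every edge joins two different colors.

4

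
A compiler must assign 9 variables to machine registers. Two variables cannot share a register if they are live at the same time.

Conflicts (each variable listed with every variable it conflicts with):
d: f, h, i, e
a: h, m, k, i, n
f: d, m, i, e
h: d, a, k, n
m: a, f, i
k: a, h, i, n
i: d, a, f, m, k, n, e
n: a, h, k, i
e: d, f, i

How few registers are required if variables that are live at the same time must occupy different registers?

a, h, k, n are mutually in conflict, so at least 4 registers are needed.
Using 4 registers: d=3, a=2, f=2, h=1, m=3, k=4, i=1, n=3, e=4. Every pair that conflicts lands in different registers.

4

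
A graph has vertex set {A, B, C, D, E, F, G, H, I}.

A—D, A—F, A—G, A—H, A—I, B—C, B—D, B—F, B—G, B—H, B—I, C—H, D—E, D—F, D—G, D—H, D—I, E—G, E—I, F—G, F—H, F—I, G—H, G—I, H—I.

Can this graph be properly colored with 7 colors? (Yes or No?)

The chromatic number is 6. B, D, F, G, H, I are mutually adjacent (a clique of size 6), so at least 6 colors are needed.
6 colors suffice: color 1 → {C, D}; color 2 → {G}; color 3 → {E, H}; color 4 → {I}; color 5 → {F}; color 6 → {A, B}.
Since 7 ≥ 6, a proper 7-coloring certainly exists.

Yes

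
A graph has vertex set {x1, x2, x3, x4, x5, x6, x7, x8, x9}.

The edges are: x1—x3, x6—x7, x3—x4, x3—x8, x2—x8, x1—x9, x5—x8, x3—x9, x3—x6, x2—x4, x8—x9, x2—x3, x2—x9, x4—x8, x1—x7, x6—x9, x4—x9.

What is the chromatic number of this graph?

x2, x3, x4, x8, x9 are pairwise adjacent (a clique of size 5), so at least 5 colors are needed.
5 colors suffice: color R → {x5, x7, x9}; color B → {x3}; color G → {x1, x6, x8}; color Y → {x4}; color P → {x2}. Every edge joins two different colors.

5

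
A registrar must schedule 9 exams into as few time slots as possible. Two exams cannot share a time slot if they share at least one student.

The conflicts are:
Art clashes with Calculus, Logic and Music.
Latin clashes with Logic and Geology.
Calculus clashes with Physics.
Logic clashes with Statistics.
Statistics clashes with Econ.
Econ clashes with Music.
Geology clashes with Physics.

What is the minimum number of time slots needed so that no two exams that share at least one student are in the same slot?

The cycle Logic-Statistics-Econ-Music-Art-Logic has odd length 5, so it cannot be 2-colored; at least 3 time slots are needed.
3 time slots suffice: time slot 1 → {Art, Latin, Econ, Physics}; time slot 2 → {Calculus, Logic, Geology, Music}; time slot 3 → {Statistics}. Each listed conflict is separated.

3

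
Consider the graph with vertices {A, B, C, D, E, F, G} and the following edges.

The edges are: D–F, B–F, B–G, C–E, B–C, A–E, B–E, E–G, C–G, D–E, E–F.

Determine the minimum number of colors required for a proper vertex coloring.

4

B, C, E, G are mutually adjacent (a clique of size 4), so at least 4 colors are needed.
One proper 4-coloring: A=2, B=2, C=4, D=2, E=1, F=3, G=3. No two adjacent vertices share a color.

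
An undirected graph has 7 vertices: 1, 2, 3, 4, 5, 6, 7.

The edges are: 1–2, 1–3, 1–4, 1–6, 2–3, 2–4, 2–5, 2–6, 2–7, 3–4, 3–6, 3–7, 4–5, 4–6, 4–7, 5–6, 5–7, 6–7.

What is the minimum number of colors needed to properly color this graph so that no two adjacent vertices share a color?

5

2, 3, 4, 6, 7 are pairwise adjacent (a clique of size 5), so at least 5 colors are needed.
5 colors suffice: color a → {2}; color b → {4}; color c → {6}; color d → {1, 7}; color e → {3, 5}. No two adjacent vertices share a color.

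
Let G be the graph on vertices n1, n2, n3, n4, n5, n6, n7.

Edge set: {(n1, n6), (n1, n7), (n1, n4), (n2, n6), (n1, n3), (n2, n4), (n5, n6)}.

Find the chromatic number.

2

n2 and n6 are adjacent, so at least 2 colors are needed.
2 colors suffice: color R → {n1, n2, n5}; color B → {n3, n4, n6, n7}. Each edge has distinct colors on its endpoints.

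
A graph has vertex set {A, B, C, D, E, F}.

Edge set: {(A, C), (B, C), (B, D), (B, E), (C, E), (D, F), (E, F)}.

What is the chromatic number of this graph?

B, C, E are mutually adjacent, so at least 3 colors are needed.
3 colors suffice: color red → {A, B, F}; color blue → {C, D}; color green → {E}. Each edge has distinct colors on its endpoints.

3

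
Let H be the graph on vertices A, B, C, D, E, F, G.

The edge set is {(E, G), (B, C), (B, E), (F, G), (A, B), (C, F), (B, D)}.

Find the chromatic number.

The cycle F-G-E-B-C-F has odd length 5, so it cannot be 2-colored; at least 3 colors are needed.
3 colors suffice: color 1 → {B, G}; color 2 → {A, D, E, F}; color 3 → {C}. Every edge joins two different colors.

3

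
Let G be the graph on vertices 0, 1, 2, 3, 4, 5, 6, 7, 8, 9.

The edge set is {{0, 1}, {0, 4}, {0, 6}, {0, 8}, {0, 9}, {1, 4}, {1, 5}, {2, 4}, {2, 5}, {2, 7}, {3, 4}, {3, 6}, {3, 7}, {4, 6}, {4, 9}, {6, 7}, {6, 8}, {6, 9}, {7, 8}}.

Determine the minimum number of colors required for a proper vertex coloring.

0, 4, 6, 9 are mutually adjacent (a clique of size 4), so at least 4 colors are needed.
A valid assignment using 4 colors: 0=green, 1=red, 2=red, 3=green, 4=blue, 5=blue, 6=red, 7=blue, 8=yellow, 9=yellow. Each edge has distinct colors on its endpoints.

4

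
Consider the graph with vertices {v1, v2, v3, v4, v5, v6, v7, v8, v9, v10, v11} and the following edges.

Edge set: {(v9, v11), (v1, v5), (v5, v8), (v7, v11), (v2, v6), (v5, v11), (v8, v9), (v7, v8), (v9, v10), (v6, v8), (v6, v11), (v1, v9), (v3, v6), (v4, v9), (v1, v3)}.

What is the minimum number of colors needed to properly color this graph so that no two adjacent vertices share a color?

The cycle v6-v11-v9-v1-v3-v6 has odd length 5, so it cannot be 2-colored; at least 3 colors are needed.
A valid assignment using 3 colors: v1=2, v2=2, v3=3, v4=2, v5=1, v6=1, v7=1, v8=2, v9=1, v10=2, v11=2. No two adjacent vertices share a color.

3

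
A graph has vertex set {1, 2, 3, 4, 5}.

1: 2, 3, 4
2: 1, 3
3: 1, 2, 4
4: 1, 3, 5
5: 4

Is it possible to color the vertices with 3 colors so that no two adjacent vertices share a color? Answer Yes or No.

The chromatic number is 3. 1, 2, 3 are mutually adjacent, so at least 3 colors are needed.
One proper 3-coloring: 1=red, 2=blue, 3=green, 4=blue, 5=red.
That is already a proper 3-coloring.

Yes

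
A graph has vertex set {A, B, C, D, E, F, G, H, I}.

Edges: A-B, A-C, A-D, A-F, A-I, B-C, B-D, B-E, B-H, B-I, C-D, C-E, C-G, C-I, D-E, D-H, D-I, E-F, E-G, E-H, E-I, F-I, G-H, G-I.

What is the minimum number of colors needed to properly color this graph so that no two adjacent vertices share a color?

B, C, D, E, I are mutually adjacent (a clique of size 5), so at least 5 colors are needed.
5 colors suffice: color 1 → {A, E}; color 2 → {H, I}; color 3 → {D, F, G}; color 4 → {C}; color 5 → {B}. Each edge has distinct colors on its endpoints.

5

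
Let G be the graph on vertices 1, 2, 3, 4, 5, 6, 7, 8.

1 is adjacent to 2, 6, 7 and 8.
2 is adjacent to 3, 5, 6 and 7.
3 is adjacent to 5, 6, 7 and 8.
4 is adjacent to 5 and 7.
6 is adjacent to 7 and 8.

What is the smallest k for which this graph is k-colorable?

1, 2, 6, 7 are pairwise adjacent (a clique of size 4), so at least 4 colors are needed.
A valid assignment using 4 colors: 1=green, 2=red, 3=green, 4=red, 5=blue, 6=blue, 7=yellow, 8=red. Each edge has distinct colors on its endpoints.

4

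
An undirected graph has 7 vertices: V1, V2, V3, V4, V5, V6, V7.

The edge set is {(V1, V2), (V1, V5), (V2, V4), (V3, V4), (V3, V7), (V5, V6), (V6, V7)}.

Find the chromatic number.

3

The cycle V6-V5-V1-V2-V4-V3-V7-V6 has odd length 7, so it cannot be 2-colored; at least 3 colors are needed.
3 colors suffice: color R → {V2, V3, V6}; color B → {V1, V4, V7}; color G → {V5}. Every edge joins two different colors.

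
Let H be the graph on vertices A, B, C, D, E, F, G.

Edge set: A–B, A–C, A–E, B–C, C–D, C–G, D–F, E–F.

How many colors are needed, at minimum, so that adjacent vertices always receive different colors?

A, B, C form a triangle, so at least 3 colors are needed.
3 colors suffice: color red → {C, F}; color blue → {A, D, G}; color green → {B, E}. Each edge has distinct colors on its endpoints.

3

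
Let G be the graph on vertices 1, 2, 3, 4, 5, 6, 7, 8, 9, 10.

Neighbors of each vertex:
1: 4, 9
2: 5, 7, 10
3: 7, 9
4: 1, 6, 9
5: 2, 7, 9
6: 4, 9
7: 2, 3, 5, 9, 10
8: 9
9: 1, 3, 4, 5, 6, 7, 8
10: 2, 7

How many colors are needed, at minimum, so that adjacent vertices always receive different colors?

4, 6, 9 are pairwise adjacent, so at least 3 colors are needed.
3 colors suffice: 1=green, 2=red, 3=green, 4=blue, 5=green, 6=green, 7=blue, 8=blue, 9=red, 10=green. Each edge has distinct colors on its endpoints.

3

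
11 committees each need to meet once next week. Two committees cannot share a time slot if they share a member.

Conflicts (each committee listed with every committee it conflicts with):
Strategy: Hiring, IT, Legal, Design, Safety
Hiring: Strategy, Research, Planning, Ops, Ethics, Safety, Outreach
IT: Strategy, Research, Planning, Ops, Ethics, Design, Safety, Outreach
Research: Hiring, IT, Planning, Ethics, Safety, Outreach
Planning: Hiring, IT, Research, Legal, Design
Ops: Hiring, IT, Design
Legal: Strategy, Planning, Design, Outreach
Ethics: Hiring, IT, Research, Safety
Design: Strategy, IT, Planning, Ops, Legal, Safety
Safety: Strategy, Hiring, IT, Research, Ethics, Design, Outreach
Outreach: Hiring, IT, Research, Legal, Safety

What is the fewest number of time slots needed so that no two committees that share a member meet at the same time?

4

Hiring, Research, Ethics, Safety pairwise conflict, so at least 4 time slots are needed.
Using 4 time slots: Strategy=4, Hiring=1, IT=1, Research=3, Planning=2, Ops=2, Legal=1, Ethics=4, Design=3, Safety=2, Outreach=4. Each listed conflict is separated.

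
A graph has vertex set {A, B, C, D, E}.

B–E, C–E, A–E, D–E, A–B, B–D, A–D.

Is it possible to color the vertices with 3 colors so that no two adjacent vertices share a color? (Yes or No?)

A, B, D, E are pairwise adjacent (a clique of size 4), so at least 4 colors are needed.
So 3 colors are not enough.

No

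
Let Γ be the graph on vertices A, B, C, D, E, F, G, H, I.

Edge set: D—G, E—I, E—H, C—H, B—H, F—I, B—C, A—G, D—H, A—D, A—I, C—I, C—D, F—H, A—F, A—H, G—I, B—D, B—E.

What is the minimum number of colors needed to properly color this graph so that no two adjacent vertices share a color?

B, C, D, H are mutually adjacent (a clique of size 4), so at least 4 colors are needed.
4 colors suffice: color 1 → {H, I}; color 2 → {D, E, F}; color 3 → {A, B}; color 4 → {C, G}. No two adjacent vertices share a color.

4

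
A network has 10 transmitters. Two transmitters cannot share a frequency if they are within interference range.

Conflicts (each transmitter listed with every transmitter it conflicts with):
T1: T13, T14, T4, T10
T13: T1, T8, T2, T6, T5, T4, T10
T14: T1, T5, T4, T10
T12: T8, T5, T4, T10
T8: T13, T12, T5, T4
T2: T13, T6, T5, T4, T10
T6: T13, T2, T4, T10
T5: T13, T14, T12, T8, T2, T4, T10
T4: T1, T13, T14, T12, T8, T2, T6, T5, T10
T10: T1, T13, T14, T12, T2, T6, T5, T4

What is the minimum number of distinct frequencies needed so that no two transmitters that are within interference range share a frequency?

T13, T2, T6, T4, T10 pairwise conflict, so at least 5 frequencies are needed.
5 frequencies suffice: frequency 1 → {T4}; frequency 2 → {T8, T10}; frequency 3 → {T13, T14, T12}; frequency 4 → {T1, T6, T5}; frequency 5 → {T2}. No two conflicting transmitters share a frequency.

5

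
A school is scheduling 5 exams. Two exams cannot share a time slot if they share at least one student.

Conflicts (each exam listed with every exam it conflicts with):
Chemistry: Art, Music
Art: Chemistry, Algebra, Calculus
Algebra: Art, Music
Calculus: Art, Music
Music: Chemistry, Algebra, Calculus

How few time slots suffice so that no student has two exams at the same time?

2

Chemistry and Music conflict, so at least 2 time slots are needed.
Using 2 time slots: Chemistry=2, Art=1, Algebra=2, Calculus=2, Music=1. Each listed conflict is separated.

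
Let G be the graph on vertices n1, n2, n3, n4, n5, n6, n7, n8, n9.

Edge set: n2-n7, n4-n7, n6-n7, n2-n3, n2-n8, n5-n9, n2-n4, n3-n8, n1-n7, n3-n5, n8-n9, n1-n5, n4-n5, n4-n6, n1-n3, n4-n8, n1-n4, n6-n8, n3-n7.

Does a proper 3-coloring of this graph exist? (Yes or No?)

Yes

The chromatic number is 3. n1, n4, n5 form a triangle, so at least 3 colors are needed.
3 colors suffice: color red → {n3, n4, n9}; color blue → {n5, n7, n8}; color green → {n1, n2, n6}.
That is already a proper 3-coloring.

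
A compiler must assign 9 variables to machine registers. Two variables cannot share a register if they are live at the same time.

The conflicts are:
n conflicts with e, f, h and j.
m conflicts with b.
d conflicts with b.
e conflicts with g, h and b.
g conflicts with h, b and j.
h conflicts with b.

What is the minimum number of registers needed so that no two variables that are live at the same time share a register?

4

e, g, h, b pairwise conflict, so at least 4 registers are needed.
4 registers suffice: register 1 → {n, b}; register 2 → {m, d, g, f}; register 3 → {h, j}; register 4 → {e}. No two conflicting variables share a register.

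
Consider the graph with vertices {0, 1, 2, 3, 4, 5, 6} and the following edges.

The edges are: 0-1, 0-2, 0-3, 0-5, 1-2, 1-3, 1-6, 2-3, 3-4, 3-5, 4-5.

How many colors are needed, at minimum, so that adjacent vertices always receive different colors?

4

0, 1, 2, 3 are mutually adjacent (a clique of size 4), so at least 4 colors are needed.
One proper 4-coloring: 0=blue, 1=green, 2=yellow, 3=red, 4=blue, 5=green, 6=red. Every edge joins two different colors.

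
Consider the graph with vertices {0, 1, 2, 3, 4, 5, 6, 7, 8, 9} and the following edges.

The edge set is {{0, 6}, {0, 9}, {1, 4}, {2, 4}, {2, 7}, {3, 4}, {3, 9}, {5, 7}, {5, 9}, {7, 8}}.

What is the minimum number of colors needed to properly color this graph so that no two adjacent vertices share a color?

2

0 and 6 are adjacent, so at least 2 colors are needed.
2 colors suffice: color a → {4, 6, 7, 9}; color b → {0, 1, 2, 3, 5, 8}. Each edge has distinct colors on its endpoints.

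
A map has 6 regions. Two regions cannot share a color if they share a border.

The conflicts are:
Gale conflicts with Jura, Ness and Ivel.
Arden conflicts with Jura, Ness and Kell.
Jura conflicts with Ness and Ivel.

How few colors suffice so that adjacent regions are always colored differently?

3

Gale, Jura, Ness all conflict with each other, so at least 3 colors are needed.
3 colors suffice: Gale=3, Arden=3, Jura=1, Ness=2, Kell=1, Ivel=2. No two conflicting regions share a color.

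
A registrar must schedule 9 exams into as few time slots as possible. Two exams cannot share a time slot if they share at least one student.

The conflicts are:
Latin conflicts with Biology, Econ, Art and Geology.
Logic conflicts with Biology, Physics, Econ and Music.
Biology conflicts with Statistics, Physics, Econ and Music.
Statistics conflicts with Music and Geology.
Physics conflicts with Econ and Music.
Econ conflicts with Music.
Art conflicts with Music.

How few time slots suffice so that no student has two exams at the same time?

Logic, Biology, Physics, Econ, Music are mutually in conflict, so at least 5 time slots are needed.
5 time slots suffice: time slot 1 → {Biology, Art, Geology}; time slot 2 → {Latin, Music}; time slot 3 → {Statistics, Econ}; time slot 4 → {Logic}; time slot 5 → {Physics}. Every pair that conflicts lands in different time slots.

5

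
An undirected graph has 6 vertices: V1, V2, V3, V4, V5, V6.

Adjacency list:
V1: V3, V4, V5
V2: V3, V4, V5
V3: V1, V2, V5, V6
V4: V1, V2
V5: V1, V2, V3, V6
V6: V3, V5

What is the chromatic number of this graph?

3

V1, V3, V5 form a triangle, so at least 3 colors are needed.
3 colors suffice: color red → {V3, V4}; color blue → {V5}; color green → {V1, V2, V6}. Every edge joins two different colors.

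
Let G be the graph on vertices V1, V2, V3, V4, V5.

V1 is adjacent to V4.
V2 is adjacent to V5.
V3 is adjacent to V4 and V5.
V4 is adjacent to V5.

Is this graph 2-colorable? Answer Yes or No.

No

V3, V4, V5 are pairwise adjacent, so at least 3 colors are needed.
So 2 colors are not enough.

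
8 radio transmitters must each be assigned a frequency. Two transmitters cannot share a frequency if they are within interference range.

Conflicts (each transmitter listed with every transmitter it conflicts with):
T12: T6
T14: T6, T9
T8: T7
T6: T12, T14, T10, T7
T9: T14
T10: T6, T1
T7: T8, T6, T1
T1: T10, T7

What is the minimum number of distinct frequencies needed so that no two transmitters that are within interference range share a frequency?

T6 and T7 conflict, so at least 2 frequencies are needed.
2 frequencies suffice: frequency 1 → {T8, T6, T9, T1}; frequency 2 → {T12, T14, T10, T7}. No two conflicting transmitters share a frequency.

2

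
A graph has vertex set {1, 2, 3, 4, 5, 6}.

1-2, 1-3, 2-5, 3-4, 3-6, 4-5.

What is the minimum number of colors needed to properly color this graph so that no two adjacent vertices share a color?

3

The cycle 4-3-1-2-5-4 has odd length 5, so it cannot be 2-colored; at least 3 colors are needed.
3 colors suffice: color red → {3, 5}; color blue → {1, 4, 6}; color green → {2}. No two adjacent vertices share a color.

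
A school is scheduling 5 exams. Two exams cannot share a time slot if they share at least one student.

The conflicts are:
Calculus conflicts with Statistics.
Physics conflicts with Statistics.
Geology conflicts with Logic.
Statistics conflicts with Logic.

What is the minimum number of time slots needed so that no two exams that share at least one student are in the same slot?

2

Physics and Statistics conflict, so at least 2 time slots are needed.
2 time slots suffice: Calculus=2, Physics=2, Geology=1, Statistics=1, Logic=2. No two conflicting exams share a time slot.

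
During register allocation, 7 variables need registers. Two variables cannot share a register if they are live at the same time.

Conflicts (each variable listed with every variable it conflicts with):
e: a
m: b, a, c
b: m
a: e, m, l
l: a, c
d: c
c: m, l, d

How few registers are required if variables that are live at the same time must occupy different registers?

2

e and a conflict, so at least 2 registers are needed.
2 registers suffice: register 1 → {b, a, c}; register 2 → {e, m, l, d}. No two conflicting variables share a register.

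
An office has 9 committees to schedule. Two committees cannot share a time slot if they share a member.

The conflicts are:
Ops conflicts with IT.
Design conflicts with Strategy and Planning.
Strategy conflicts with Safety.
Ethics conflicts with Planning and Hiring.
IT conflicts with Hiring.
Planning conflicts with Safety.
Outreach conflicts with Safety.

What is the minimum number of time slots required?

2

Strategy and Safety conflict, so at least 2 time slots are needed.
A valid assignment using 2 time slots: Ops=2, Design=1, Strategy=2, Ethics=1, IT=1, Planning=2, Outreach=2, Hiring=2, Safety=1. Every pair that conflicts lands in different time slots.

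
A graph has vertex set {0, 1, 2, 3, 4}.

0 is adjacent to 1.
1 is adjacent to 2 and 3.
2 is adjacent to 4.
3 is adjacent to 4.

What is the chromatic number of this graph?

1 and 2 are adjacent, so at least 2 colors are needed.
2 colors suffice: color red → {1, 4}; color blue → {0, 2, 3}. No two adjacent vertices share a color.

2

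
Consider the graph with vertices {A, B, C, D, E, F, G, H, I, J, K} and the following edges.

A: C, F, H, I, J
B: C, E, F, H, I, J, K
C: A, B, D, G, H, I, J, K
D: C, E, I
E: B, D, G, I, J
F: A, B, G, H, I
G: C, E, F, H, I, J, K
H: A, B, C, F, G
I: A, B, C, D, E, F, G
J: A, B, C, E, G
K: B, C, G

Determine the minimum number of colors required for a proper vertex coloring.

3

F, G, H are pairwise adjacent, so at least 3 colors are needed.
3 colors suffice: color 1 → {C, E, F}; color 2 → {A, B, D, G}; color 3 → {H, I, J, K}. Every edge joins two different colors.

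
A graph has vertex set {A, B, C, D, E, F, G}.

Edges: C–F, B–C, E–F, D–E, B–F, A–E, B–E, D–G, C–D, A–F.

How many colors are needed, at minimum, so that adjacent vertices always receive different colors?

B, C, F form a triangle, so at least 3 colors are needed.
One proper 3-coloring: A=3, B=3, C=1, D=2, E=1, F=2, G=1. Each edge has distinct colors on its endpoints.

3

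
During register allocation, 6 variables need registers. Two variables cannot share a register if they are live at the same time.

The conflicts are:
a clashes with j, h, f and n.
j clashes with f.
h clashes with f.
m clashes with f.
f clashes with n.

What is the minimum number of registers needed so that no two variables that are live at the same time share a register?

3

a, f, n pairwise conflict, so at least 3 registers are needed.
3 registers suffice: register 1 → {f}; register 2 → {a, m}; register 3 → {j, h, n}. Every pair that conflicts lands in different registers.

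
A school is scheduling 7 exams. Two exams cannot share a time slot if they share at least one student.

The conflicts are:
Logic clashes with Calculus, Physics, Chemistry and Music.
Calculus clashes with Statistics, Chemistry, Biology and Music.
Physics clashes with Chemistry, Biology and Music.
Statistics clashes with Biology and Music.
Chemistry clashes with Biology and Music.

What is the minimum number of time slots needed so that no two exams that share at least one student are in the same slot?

4

Logic, Calculus, Chemistry, Music all conflict with each other, so at least 4 time slots are needed.
4 time slots suffice: Logic=4, Calculus=3, Physics=3, Statistics=1, Chemistry=1, Biology=2, Music=2. No two conflicting exams share a time slot.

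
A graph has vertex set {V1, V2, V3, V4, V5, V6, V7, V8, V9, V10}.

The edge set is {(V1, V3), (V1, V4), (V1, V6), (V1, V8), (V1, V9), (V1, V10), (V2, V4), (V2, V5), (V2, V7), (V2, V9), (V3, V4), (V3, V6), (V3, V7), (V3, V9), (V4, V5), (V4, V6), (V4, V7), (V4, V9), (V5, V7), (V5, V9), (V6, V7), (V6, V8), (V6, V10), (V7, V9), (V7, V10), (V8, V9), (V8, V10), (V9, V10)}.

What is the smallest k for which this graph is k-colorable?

5

V2, V4, V5, V7, V9 are pairwise adjacent (a clique of size 5), so at least 5 colors are needed.
5 colors suffice: color 1 → {V6, V9}; color 2 → {V1, V7}; color 3 → {V4, V10}; color 4 → {V2, V3, V8}; color 5 → {V5}. No two adjacent vertices share a color.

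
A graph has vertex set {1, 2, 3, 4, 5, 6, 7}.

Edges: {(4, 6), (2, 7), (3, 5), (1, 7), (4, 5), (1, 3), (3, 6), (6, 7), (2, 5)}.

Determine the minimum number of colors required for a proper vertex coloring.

3

The cycle 5-3-1-7-2-5 has odd length 5, so it cannot be 2-colored; at least 3 colors are needed.
A valid assignment using 3 colors: 1=blue, 2=green, 3=red, 4=red, 5=blue, 6=blue, 7=red. Each edge has distinct colors on its endpoints.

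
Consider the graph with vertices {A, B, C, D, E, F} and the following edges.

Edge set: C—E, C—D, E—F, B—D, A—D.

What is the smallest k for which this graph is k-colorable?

2

A and D are adjacent, so at least 2 colors are needed.
2 colors suffice: color 1 → {D, E}; color 2 → {A, B, C, F}. Each edge has distinct colors on its endpoints.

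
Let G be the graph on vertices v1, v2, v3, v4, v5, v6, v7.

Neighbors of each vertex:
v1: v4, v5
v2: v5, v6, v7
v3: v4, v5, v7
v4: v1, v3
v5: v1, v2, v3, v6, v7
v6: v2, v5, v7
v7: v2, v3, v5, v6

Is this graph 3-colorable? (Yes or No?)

v2, v5, v6, v7 are mutually adjacent (a clique of size 4), so at least 4 colors are needed.
So 3 colors are not enough.

No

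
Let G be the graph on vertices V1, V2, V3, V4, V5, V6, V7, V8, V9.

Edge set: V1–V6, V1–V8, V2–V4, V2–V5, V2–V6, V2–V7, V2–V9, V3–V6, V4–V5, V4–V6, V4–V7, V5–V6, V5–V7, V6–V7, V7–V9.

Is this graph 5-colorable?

Yes

The chromatic number is 5. V2, V4, V5, V6, V7 are pairwise adjacent (a clique of size 5), so at least 5 colors are needed.
A valid assignment using 5 colors: V1=2, V2=3, V3=2, V4=5, V5=4, V6=1, V7=2, V8=1, V9=1.
That is already a proper 5-coloring.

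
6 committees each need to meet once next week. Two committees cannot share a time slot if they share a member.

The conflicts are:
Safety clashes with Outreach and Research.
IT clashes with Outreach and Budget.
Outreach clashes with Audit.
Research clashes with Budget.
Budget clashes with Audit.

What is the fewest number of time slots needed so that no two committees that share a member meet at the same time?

The cycle Audit-Outreach-Safety-Research-Budget-Audit has odd length 5, so it cannot be 2-colored; at least 3 time slots are needed.
3 time slots suffice: Safety=2, IT=2, Outreach=1, Research=3, Budget=1, Audit=2. Every pair that conflicts lands in different time slots.

3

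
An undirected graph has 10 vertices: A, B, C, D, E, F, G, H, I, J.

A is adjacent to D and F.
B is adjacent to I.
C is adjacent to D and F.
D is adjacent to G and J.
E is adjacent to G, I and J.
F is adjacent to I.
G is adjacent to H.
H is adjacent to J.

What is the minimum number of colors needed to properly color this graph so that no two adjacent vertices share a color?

2

C and F are adjacent, so at least 2 colors are needed.
2 colors suffice: A=2, B=1, C=2, D=1, E=1, F=1, G=2, H=1, I=2, J=2. No two adjacent vertices share a color.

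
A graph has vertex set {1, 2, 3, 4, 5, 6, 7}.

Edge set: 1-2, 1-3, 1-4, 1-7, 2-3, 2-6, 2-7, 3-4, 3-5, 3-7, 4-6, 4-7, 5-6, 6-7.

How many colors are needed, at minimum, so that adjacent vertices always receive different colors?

1, 3, 4, 7 form a clique, so at least 4 colors are needed.
A valid assignment using 4 colors: 1=c, 2=d, 3=a, 4=d, 5=b, 6=a, 7=b. No two adjacent vertices share a color.

4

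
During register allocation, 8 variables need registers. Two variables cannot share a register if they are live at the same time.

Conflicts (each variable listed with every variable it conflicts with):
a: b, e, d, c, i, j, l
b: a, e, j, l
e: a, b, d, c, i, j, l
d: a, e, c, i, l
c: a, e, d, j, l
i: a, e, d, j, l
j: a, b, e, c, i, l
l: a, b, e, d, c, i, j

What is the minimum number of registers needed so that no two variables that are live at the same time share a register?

a, e, i, j, l pairwise conflict, so at least 5 registers are needed.
Using 5 registers: a=2, b=5, e=1, d=4, c=5, i=5, j=4, l=3. No two conflicting variables share a register.

5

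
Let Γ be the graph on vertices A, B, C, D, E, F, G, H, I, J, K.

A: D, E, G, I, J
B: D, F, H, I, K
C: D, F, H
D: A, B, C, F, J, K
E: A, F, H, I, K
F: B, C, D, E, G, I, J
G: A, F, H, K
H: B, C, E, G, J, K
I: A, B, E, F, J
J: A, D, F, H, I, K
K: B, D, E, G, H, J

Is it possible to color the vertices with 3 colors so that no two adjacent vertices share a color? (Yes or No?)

Yes

The chromatic number is 3. C, D, F form a triangle, so at least 3 colors are needed.
One proper 3-coloring: A=1, B=3, C=3, D=2, E=3, F=1, G=3, H=2, I=2, J=3, K=1.
That is already a proper 3-coloring.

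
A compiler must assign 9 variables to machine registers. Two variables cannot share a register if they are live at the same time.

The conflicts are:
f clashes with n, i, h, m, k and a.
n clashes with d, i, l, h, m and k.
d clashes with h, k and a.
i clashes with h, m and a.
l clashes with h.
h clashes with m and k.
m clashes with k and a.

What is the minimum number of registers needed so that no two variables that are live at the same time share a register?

5

f, n, h, m, k are mutually in conflict, so at least 5 registers are needed.
A valid assignment using 5 registers: f=4, n=2, d=3, i=5, l=3, h=1, m=3, k=5, a=1. No two conflicting variables share a register.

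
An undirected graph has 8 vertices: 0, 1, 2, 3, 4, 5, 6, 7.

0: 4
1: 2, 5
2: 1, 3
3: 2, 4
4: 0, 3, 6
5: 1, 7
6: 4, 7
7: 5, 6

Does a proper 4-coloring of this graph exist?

Yes

The chromatic number is 3. The cycle 2-1-5-7-6-4-3-2 has odd length 7, so it cannot be 2-colored; at least 3 colors are needed.
3 colors suffice: color a → {1, 4, 7}; color b → {0, 2, 5, 6}; color c → {3}.
Since 4 ≥ 3, a proper 4-coloring certainly exists.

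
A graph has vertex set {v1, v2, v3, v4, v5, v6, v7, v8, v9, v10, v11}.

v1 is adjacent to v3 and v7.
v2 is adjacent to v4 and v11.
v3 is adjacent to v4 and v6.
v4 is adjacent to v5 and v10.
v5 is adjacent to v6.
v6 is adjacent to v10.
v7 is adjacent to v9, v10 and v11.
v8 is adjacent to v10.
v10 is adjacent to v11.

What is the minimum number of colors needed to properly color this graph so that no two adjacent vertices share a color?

v7, v10, v11 form a triangle, so at least 3 colors are needed.
A valid assignment using 3 colors: v1=green, v2=red, v3=red, v4=blue, v5=red, v6=blue, v7=blue, v8=blue, v9=red, v10=red, v11=green. Each edge has distinct colors on its endpoints.

3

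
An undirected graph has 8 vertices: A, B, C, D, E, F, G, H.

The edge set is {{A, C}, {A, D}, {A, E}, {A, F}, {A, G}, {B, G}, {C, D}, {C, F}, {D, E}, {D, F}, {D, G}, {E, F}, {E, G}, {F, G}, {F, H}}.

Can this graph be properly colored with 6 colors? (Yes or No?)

Yes

The chromatic number is 5. A, D, E, F, G are mutually adjacent (a clique of size 5), so at least 5 colors are needed.
5 colors suffice: color red → {B, F}; color blue → {A, H}; color green → {D}; color yellow → {C, G}; color purple → {E}.
Since 6 ≥ 5, a proper 6-coloring certainly exists.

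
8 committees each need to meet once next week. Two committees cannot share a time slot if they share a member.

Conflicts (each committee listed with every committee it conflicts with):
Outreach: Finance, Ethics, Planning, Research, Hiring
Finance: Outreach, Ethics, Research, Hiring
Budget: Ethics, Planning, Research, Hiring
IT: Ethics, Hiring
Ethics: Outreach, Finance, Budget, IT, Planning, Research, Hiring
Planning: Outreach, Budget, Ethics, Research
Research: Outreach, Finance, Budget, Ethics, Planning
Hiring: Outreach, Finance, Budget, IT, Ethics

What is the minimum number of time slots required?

4

Outreach, Ethics, Planning, Research pairwise conflict, so at least 4 time slots are needed.
Using 4 time slots: Outreach=3, Finance=4, Budget=3, IT=3, Ethics=1, Planning=4, Research=2, Hiring=2. Each listed conflict is separated.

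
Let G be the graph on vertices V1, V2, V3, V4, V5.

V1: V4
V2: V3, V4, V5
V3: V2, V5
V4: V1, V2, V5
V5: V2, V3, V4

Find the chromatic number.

3

V2, V4, V5 are mutually adjacent, so at least 3 colors are needed.
3 colors suffice: color 1 → {V3, V4}; color 2 → {V1, V2}; color 3 → {V5}. Each edge has distinct colors on its endpoints.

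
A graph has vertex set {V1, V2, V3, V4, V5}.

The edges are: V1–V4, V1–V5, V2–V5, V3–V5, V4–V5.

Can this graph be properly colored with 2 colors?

No

V1, V4, V5 are mutually adjacent, so at least 3 colors are needed.
So 2 colors are not enough.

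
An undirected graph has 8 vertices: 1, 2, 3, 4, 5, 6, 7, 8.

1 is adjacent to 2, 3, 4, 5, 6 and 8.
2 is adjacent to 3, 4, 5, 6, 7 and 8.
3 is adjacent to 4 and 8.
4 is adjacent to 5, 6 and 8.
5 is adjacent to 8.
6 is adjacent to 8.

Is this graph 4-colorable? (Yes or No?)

No

1, 2, 3, 4, 8 are mutually adjacent (a clique of size 5), so at least 5 colors are needed.
So 4 colors are not enough.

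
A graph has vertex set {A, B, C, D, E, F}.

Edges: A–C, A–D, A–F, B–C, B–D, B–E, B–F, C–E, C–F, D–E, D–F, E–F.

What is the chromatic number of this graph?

4

B, C, E, F are mutually adjacent (a clique of size 4), so at least 4 colors are needed.
4 colors suffice: A=2, B=2, C=3, D=3, E=4, F=1. Each edge has distinct colors on its endpoints.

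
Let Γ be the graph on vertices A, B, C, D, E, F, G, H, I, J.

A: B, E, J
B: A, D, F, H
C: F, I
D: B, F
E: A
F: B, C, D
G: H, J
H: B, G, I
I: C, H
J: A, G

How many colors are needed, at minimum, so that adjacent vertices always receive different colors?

B, D, F form a triangle, so at least 3 colors are needed.
3 colors suffice: color 1 → {B, C, E, G}; color 2 → {A, F, H}; color 3 → {D, I, J}. Each edge has distinct colors on its endpoints.

3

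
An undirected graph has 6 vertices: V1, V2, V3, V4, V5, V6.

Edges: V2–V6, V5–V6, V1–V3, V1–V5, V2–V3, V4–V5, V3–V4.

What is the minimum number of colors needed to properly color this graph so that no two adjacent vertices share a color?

The cycle V1-V3-V2-V6-V5-V1 has odd length 5, so it cannot be 2-colored; at least 3 colors are needed.
One proper 3-coloring: V1=2, V2=2, V3=1, V4=2, V5=1, V6=3. Every edge joins two different colors.

3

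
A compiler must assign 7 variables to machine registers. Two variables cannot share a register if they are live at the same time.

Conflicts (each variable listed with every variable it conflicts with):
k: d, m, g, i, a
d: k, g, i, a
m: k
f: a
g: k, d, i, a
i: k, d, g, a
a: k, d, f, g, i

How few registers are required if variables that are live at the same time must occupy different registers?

k, d, g, i, a pairwise conflict, so at least 5 registers are needed.
5 registers suffice: k=2, d=4, m=1, f=2, g=5, i=3, a=1. Each listed conflict is separated.

5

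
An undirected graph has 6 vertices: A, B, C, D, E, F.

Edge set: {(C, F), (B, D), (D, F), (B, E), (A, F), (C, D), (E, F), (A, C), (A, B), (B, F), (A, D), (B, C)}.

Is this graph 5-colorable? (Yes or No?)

Yes

The chromatic number is 5. A, B, C, D, F are pairwise adjacent (a clique of size 5), so at least 5 colors are needed.
A valid assignment using 5 colors: A=purple, B=blue, C=green, D=yellow, E=green, F=red.
That is already a proper 5-coloring.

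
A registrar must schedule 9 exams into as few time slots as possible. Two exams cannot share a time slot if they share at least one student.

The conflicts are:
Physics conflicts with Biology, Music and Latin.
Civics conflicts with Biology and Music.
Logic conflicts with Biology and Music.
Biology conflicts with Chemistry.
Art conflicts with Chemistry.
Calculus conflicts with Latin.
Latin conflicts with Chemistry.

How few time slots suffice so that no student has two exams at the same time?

2

Logic and Biology conflict, so at least 2 time slots are needed.
2 time slots suffice: Physics=2, Civics=2, Logic=2, Biology=1, Art=1, Calculus=2, Music=1, Latin=1, Chemistry=2. Each listed conflict is separated.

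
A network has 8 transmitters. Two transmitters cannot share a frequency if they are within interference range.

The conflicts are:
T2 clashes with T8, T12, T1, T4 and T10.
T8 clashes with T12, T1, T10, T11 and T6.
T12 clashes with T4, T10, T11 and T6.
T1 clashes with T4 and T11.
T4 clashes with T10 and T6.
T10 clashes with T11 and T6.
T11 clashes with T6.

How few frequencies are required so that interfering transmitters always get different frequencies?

T8, T12, T10, T11, T6 are mutually in conflict, so at least 5 frequencies are needed.
5 frequencies suffice: frequency 1 → {T8, T4}; frequency 2 → {T12, T1}; frequency 3 → {T10}; frequency 4 → {T2, T6}; frequency 5 → {T11}. Each listed conflict is separated.

5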